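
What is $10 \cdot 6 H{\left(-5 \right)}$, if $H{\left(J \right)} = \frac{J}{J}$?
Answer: $60$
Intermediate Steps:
$H{\left(J \right)} = 1$
$10 \cdot 6 H{\left(-5 \right)} = 10 \cdot 6 \cdot 1 = 60 \cdot 1 = 60$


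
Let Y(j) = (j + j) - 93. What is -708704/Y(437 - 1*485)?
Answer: 708704/189 ≈ 3749.8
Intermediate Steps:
Y(j) = -93 + 2*j (Y(j) = 2*j - 93 = -93 + 2*j)
-708704/Y(437 - 1*485) = -708704/(-93 + 2*(437 - 1*485)) = -708704/(-93 + 2*(437 - 485)) = -708704/(-93 + 2*(-48)) = -708704/(-93 - 96) = -708704/(-189) = -708704*(-1/189) = 708704/189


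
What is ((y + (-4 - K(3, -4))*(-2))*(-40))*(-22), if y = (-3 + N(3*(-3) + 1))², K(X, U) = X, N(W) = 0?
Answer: 20240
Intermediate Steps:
y = 9 (y = (-3 + 0)² = (-3)² = 9)
((y + (-4 - K(3, -4))*(-2))*(-40))*(-22) = ((9 + (-4 - 1*3)*(-2))*(-40))*(-22) = ((9 + (-4 - 3)*(-2))*(-40))*(-22) = ((9 - 7*(-2))*(-40))*(-22) = ((9 + 14)*(-40))*(-22) = (23*(-40))*(-22) = -920*(-22) = 20240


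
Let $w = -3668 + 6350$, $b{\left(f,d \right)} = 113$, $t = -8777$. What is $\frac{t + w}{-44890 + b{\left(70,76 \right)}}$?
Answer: $\frac{6095}{44777} \approx 0.13612$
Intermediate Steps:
$w = 2682$
$\frac{t + w}{-44890 + b{\left(70,76 \right)}} = \frac{-8777 + 2682}{-44890 + 113} = - \frac{6095}{-44777} = \left(-6095\right) \left(- \frac{1}{44777}\right) = \frac{6095}{44777}$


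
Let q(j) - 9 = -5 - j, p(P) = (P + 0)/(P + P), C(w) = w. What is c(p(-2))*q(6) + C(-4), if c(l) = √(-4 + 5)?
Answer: -6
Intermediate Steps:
p(P) = ½ (p(P) = P/((2*P)) = P*(1/(2*P)) = ½)
q(j) = 4 - j (q(j) = 9 + (-5 - j) = 4 - j)
c(l) = 1 (c(l) = √1 = 1)
c(p(-2))*q(6) + C(-4) = 1*(4 - 1*6) - 4 = 1*(4 - 6) - 4 = 1*(-2) - 4 = -2 - 4 = -6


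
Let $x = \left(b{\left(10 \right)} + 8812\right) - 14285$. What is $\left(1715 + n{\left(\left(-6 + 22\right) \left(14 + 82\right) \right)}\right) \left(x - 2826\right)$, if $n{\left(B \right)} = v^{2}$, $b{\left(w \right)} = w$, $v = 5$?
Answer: $-14422860$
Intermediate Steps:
$n{\left(B \right)} = 25$ ($n{\left(B \right)} = 5^{2} = 25$)
$x = -5463$ ($x = \left(10 + 8812\right) - 14285 = 8822 - 14285 = -5463$)
$\left(1715 + n{\left(\left(-6 + 22\right) \left(14 + 82\right) \right)}\right) \left(x - 2826\right) = \left(1715 + 25\right) \left(-5463 - 2826\right) = 1740 \left(-8289\right) = -14422860$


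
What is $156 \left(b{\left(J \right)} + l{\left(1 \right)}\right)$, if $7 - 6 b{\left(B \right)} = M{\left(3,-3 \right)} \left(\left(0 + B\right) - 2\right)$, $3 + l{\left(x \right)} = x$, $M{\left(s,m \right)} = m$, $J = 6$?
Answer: $182$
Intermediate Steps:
$l{\left(x \right)} = -3 + x$
$b{\left(B \right)} = \frac{1}{6} + \frac{B}{2}$ ($b{\left(B \right)} = \frac{7}{6} - \frac{\left(-3\right) \left(\left(0 + B\right) - 2\right)}{6} = \frac{7}{6} - \frac{\left(-3\right) \left(B - 2\right)}{6} = \frac{7}{6} - \frac{\left(-3\right) \left(-2 + B\right)}{6} = \frac{7}{6} - \frac{6 - 3 B}{6} = \frac{7}{6} + \left(-1 + \frac{B}{2}\right) = \frac{1}{6} + \frac{B}{2}$)
$156 \left(b{\left(J \right)} + l{\left(1 \right)}\right) = 156 \left(\left(\frac{1}{6} + \frac{1}{2} \cdot 6\right) + \left(-3 + 1\right)\right) = 156 \left(\left(\frac{1}{6} + 3\right) - 2\right) = 156 \left(\frac{19}{6} - 2\right) = 156 \cdot \frac{7}{6} = 182$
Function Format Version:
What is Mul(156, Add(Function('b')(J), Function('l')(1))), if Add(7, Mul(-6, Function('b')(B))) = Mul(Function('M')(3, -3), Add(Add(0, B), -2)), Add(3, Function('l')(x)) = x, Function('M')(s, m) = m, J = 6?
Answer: 182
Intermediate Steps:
Function('l')(x) = Add(-3, x)
Function('b')(B) = Add(Rational(1, 6), Mul(Rational(1, 2), B)) (Function('b')(B) = Add(Rational(7, 6), Mul(Rational(-1, 6), Mul(-3, Add(Add(0, B), -2)))) = Add(Rational(7, 6), Mul(Rational(-1, 6), Mul(-3, Add(B, -2)))) = Add(Rational(7, 6), Mul(Rational(-1, 6), Mul(-3, Add(-2, B)))) = Add(Rational(7, 6), Mul(Rational(-1, 6), Add(6, Mul(-3, B)))) = Add(Rational(7, 6), Add(-1, Mul(Rational(1, 2), B))) = Add(Rational(1, 6), Mul(Rational(1, 2), B)))
Mul(156, Add(Function('b')(J), Function('l')(1))) = Mul(156, Add(Add(Rational(1, 6), Mul(Rational(1, 2), 6)), Add(-3, 1))) = Mul(156, Add(Add(Rational(1, 6), 3), -2)) = Mul(156, Add(Rational(19, 6), -2)) = Mul(156, Rational(7, 6)) = 182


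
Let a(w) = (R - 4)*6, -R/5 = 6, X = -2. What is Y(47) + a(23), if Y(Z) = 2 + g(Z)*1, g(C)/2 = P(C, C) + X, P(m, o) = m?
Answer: -112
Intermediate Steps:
g(C) = -4 + 2*C (g(C) = 2*(C - 2) = 2*(-2 + C) = -4 + 2*C)
R = -30 (R = -5*6 = -30)
Y(Z) = -2 + 2*Z (Y(Z) = 2 + (-4 + 2*Z)*1 = 2 + (-4 + 2*Z) = -2 + 2*Z)
a(w) = -204 (a(w) = (-30 - 4)*6 = -34*6 = -204)
Y(47) + a(23) = (-2 + 2*47) - 204 = (-2 + 94) - 204 = 92 - 204 = -112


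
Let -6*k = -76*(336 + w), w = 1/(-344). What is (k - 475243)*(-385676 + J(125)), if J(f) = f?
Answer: 31233397961787/172 ≈ 1.8159e+11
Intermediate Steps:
w = -1/344 ≈ -0.0029070
k = 2196077/516 (k = -(-38)*(336 - 1/344)/3 = -(-38)*115583/(3*344) = -⅙*(-2196077/86) = 2196077/516 ≈ 4256.0)
(k - 475243)*(-385676 + J(125)) = (2196077/516 - 475243)*(-385676 + 125) = -243029311/516*(-385551) = 31233397961787/172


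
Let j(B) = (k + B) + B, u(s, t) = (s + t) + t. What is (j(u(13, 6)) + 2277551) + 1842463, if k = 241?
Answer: 4120305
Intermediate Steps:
u(s, t) = s + 2*t
j(B) = 241 + 2*B (j(B) = (241 + B) + B = 241 + 2*B)
(j(u(13, 6)) + 2277551) + 1842463 = ((241 + 2*(13 + 2*6)) + 2277551) + 1842463 = ((241 + 2*(13 + 12)) + 2277551) + 1842463 = ((241 + 2*25) + 2277551) + 1842463 = ((241 + 50) + 2277551) + 1842463 = (291 + 2277551) + 1842463 = 2277842 + 1842463 = 4120305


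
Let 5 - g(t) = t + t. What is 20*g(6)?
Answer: -140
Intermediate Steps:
g(t) = 5 - 2*t (g(t) = 5 - (t + t) = 5 - 2*t)
20*g(6) = 20*(5 - 2*6) = 20*(5 - 12) = 20*(-7) = -140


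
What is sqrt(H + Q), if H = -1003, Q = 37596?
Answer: sqrt(36593) ≈ 191.29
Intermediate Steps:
sqrt(H + Q) = sqrt(-1003 + 37596) = sqrt(36593)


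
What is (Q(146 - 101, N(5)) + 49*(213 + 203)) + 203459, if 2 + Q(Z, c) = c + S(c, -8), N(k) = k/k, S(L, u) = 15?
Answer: 223857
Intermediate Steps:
N(k) = 1
Q(Z, c) = 13 + c (Q(Z, c) = -2 + (c + 15) = -2 + (15 + c) = 13 + c)
(Q(146 - 101, N(5)) + 49*(213 + 203)) + 203459 = ((13 + 1) + 49*(213 + 203)) + 203459 = (14 + 49*416) + 203459 = (14 + 20384) + 203459 = 20398 + 203459 = 223857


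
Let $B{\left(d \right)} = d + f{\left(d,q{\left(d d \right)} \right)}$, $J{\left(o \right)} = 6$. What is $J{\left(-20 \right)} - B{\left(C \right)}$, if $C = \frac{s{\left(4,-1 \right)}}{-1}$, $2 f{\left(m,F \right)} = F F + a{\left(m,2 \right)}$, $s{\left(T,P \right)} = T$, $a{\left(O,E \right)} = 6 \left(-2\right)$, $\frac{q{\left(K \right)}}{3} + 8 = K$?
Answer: $-272$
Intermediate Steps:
$q{\left(K \right)} = -24 + 3 K$
$a{\left(O,E \right)} = -12$
$f{\left(m,F \right)} = -6 + \frac{F^{2}}{2}$ ($f{\left(m,F \right)} = \frac{F F - 12}{2} = \frac{F^{2} - 12}{2} = \frac{-12 + F^{2}}{2} = -6 + \frac{F^{2}}{2}$)
$C = -4$ ($C = \frac{4}{-1} = 4 \left(-1\right) = -4$)
$B{\left(d \right)} = -6 + d + \frac{\left(-24 + 3 d^{2}\right)^{2}}{2}$ ($B{\left(d \right)} = d + \left(-6 + \frac{\left(-24 + 3 d d\right)^{2}}{2}\right) = d + \left(-6 + \frac{\left(-24 + 3 d^{2}\right)^{2}}{2}\right) = -6 + d + \frac{\left(-24 + 3 d^{2}\right)^{2}}{2}$)
$J{\left(-20 \right)} - B{\left(C \right)} = 6 - \left(-6 - 4 + \frac{9 \left(-8 + \left(-4\right)^{2}\right)^{2}}{2}\right) = 6 - \left(-6 - 4 + \frac{9 \left(-8 + 16\right)^{2}}{2}\right) = 6 - \left(-6 - 4 + \frac{9 \cdot 8^{2}}{2}\right) = 6 - \left(-6 - 4 + \frac{9}{2} \cdot 64\right) = 6 - \left(-6 - 4 + 288\right) = 6 - 278 = -272$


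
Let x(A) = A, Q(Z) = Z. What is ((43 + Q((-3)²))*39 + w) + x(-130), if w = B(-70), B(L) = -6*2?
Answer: 1886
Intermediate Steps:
B(L) = -12
w = -12
((43 + Q((-3)²))*39 + w) + x(-130) = ((43 + (-3)²)*39 - 12) - 130 = ((43 + 9)*39 - 12) - 130 = (52*39 - 12) - 130 = (2028 - 12) - 130 = 2016 - 130 = 1886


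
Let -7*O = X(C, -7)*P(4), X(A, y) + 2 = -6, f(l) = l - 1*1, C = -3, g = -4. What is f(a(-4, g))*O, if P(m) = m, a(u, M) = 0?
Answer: -32/7 ≈ -4.5714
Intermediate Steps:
f(l) = -1 + l (f(l) = l - 1 = -1 + l)
X(A, y) = -8 (X(A, y) = -2 - 6 = -8)
O = 32/7 (O = -(-8)*4/7 = -1/7*(-32) = 32/7 ≈ 4.5714)
f(a(-4, g))*O = (-1 + 0)*(32/7) = -1*32/7 = -32/7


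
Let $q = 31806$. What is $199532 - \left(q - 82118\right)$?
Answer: $249844$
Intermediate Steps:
$199532 - \left(q - 82118\right) = 199532 - \left(31806 - 82118\right) = 199532 - -50312 = 199532 + 50312 = 249844$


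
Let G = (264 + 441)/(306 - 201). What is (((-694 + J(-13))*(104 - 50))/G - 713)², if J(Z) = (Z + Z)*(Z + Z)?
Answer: 1625299225/2209 ≈ 7.3576e+5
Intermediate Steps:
J(Z) = 4*Z² (J(Z) = (2*Z)*(2*Z) = 4*Z²)
G = 47/7 (G = 705/105 = 705*(1/105) = 47/7 ≈ 6.7143)
(((-694 + J(-13))*(104 - 50))/G - 713)² = (((-694 + 4*(-13)²)*(104 - 50))/(47/7) - 713)² = (((-694 + 4*169)*54)*(7/47) - 713)² = (((-694 + 676)*54)*(7/47) - 713)² = (-18*54*(7/47) - 713)² = (-972*7/47 - 713)² = (-6804/47 - 713)² = (-40315/47)² = 1625299225/2209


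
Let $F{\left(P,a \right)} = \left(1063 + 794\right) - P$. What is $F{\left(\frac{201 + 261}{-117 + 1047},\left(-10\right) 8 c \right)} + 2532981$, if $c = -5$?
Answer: $\frac{392899813}{155} \approx 2.5348 \cdot 10^{6}$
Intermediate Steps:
$F{\left(P,a \right)} = 1857 - P$
$F{\left(\frac{201 + 261}{-117 + 1047},\left(-10\right) 8 c \right)} + 2532981 = \left(1857 - \frac{201 + 261}{-117 + 1047}\right) + 2532981 = \left(1857 - \frac{462}{930}\right) + 2532981 = \left(1857 - 462 \cdot \frac{1}{930}\right) + 2532981 = \left(1857 - \frac{77}{155}\right) + 2532981 = \frac{287758}{155} + 2532981 = \frac{392899813}{155}$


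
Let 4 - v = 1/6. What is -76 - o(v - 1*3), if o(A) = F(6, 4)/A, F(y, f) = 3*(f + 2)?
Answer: -488/5 ≈ -97.600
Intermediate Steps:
F(y, f) = 6 + 3*f (F(y, f) = 3*(2 + f) = 6 + 3*f)
v = 23/6 (v = 4 - 1/6 = 4 - 1*⅙ = 4 - ⅙ = 23/6 ≈ 3.8333)
o(A) = 18/A (o(A) = (6 + 3*4)/A = (6 + 12)/A = 18/A)
-76 - o(v - 1*3) = -76 - 18/(23/6 - 1*3) = -76 - 18/(23/6 - 3) = -76 - 18/⅚ = -76 - 18*6/5 = -76 - 1*108/5 = -76 - 108/5 = -488/5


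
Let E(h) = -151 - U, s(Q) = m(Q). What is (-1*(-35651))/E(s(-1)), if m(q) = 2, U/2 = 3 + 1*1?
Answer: -35651/159 ≈ -224.22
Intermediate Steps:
U = 8 (U = 2*(3 + 1*1) = 2*(3 + 1) = 2*4 = 8)
s(Q) = 2
E(h) = -159 (E(h) = -151 - 1*8 = -151 - 8 = -159)
(-1*(-35651))/E(s(-1)) = -1*(-35651)/(-159) = 35651*(-1/159) = -35651/159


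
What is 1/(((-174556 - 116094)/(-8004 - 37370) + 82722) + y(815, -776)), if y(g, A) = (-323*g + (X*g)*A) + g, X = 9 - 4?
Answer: -22687/75817721471 ≈ -2.9923e-7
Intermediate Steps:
X = 5
y(g, A) = -322*g + 5*A*g (y(g, A) = (-323*g + (5*g)*A) + g = (-323*g + 5*A*g) + g = -322*g + 5*A*g)
1/(((-174556 - 116094)/(-8004 - 37370) + 82722) + y(815, -776)) = 1/(((-174556 - 116094)/(-8004 - 37370) + 82722) + 815*(-322 + 5*(-776))) = 1/((-290650/(-45374) + 82722) + 815*(-322 - 3880)) = 1/((-290650*(-1/45374) + 82722) + 815*(-4202)) = 1/((145325/22687 + 82722) - 3424630) = 1/(1876859339/22687 - 3424630) = 1/(-75817721471/22687) = -22687/75817721471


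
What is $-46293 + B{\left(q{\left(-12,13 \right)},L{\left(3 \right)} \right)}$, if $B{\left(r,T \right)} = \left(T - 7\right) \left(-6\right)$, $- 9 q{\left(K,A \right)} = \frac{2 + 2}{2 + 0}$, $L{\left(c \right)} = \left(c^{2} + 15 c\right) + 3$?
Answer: $-46593$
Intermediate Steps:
$L{\left(c \right)} = 3 + c^{2} + 15 c$
$q{\left(K,A \right)} = - \frac{2}{9}$ ($q{\left(K,A \right)} = - \frac{\left(2 + 2\right) \frac{1}{2 + 0}}{9} = - \frac{4 \cdot \frac{1}{2}}{9} = \left(- \frac{1}{9}\right) 2 = - \frac{2}{9}$)
$B{\left(r,T \right)} = 42 - 6 T$ ($B{\left(r,T \right)} = \left(-7 + T\right) \left(-6\right) = 42 - 6 T$)
$-46293 + B{\left(q{\left(-12,13 \right)},L{\left(3 \right)} \right)} = -46293 + \left(42 - 6 \left(3 + 3^{2} + 15 \cdot 3\right)\right) = -46293 + \left(42 - 6 \left(3 + 9 + 45\right)\right) = -46293 + \left(42 - 342\right) = -46293 - 300 = -46593$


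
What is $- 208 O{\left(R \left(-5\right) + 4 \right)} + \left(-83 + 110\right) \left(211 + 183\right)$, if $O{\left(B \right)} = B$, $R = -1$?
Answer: $8766$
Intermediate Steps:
$- 208 O{\left(R \left(-5\right) + 4 \right)} + \left(-83 + 110\right) \left(211 + 183\right) = - 208 \left(\left(-1\right) \left(-5\right) + 4\right) + \left(-83 + 110\right) \left(211 + 183\right) = - 208 \left(5 + 4\right) + 27 \cdot 394 = \left(-208\right) 9 + 10638 = -1872 + 10638 = 8766$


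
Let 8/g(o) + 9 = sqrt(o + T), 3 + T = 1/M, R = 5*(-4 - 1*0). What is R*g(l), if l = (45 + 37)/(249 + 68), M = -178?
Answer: 16250688/945101 + 32*I*sqrt(8745973574)/945101 ≈ 17.195 + 3.1665*I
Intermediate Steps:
R = -20 (R = 5*(-4 + 0) = 5*(-4) = -20)
l = 82/317 ≈ 0.25868
T = -535/178 (T = -3 + 1/(-178) = -3 - 1/178 = -535/178 ≈ -3.0056)
g(o) = 8/(-9 + sqrt(-535/178 + o)) (g(o) = 8/(-9 + sqrt(o - 535/178)) = 8/(-9 + sqrt(-535/178 + o)))
R*g(l) = -28480/(-1602 + sqrt(178)*sqrt(-535 + 178*(82/317))) = -28480/(-1602 + sqrt(178)*sqrt(-535 + 14596/317)) = -28480/(-1602 + sqrt(178)*sqrt(-154999/317)) = -28480/(-1602 + sqrt(178)*(I*sqrt(49134683)/317)) = -28480/(-1602 + I*sqrt(8745973574)/317)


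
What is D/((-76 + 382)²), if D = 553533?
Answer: 184511/31212 ≈ 5.9115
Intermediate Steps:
D/((-76 + 382)²) = 553533/((-76 + 382)²) = 553533/(306²) = 553533/93636 = 553533*(1/93636) = 184511/31212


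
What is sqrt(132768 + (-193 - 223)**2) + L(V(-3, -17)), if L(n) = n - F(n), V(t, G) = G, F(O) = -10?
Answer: -7 + 4*sqrt(19114) ≈ 546.01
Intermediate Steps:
L(n) = 10 + n (L(n) = n - 1*(-10) = n + 10 = 10 + n)
sqrt(132768 + (-193 - 223)**2) + L(V(-3, -17)) = sqrt(132768 + (-193 - 223)**2) + (10 - 17) = sqrt(132768 + (-416)**2) - 7 = sqrt(132768 + 173056) - 7 = sqrt(305824) - 7 = 4*sqrt(19114) - 7 = -7 + 4*sqrt(19114)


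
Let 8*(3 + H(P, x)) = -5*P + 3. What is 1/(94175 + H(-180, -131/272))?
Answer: 8/754279 ≈ 1.0606e-5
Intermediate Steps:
H(P, x) = -21/8 - 5*P/8 (H(P, x) = -3 + (-5*P + 3)/8 = -3 + (3 - 5*P)/8 = -3 + (3/8 - 5*P/8) = -21/8 - 5*P/8)
1/(94175 + H(-180, -131/272)) = 1/(94175 + (-21/8 - 5/8*(-180))) = 1/(94175 + (-21/8 + 225/2)) = 1/(94175 + 879/8) = 1/(754279/8) = 8/754279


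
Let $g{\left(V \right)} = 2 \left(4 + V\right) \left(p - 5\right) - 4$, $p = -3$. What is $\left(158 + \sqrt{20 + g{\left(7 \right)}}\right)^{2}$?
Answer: $24804 + 1264 i \sqrt{10} \approx 24804.0 + 3997.1 i$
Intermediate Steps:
$g{\left(V \right)} = -68 - 16 V$ ($g{\left(V \right)} = 2 \left(4 + V\right) \left(-3 - 5\right) - 4 = 2 \left(4 + V\right) \left(-8\right) - 4 = 2 \left(-32 - 8 V\right) - 4 = \left(-64 - 16 V\right) - 4 = -68 - 16 V$)
$\left(158 + \sqrt{20 + g{\left(7 \right)}}\right)^{2} = \left(158 + \sqrt{20 - 180}\right)^{2} = \left(158 + \sqrt{-160}\right)^{2} = \left(158 + 4 i \sqrt{10}\right)^{2}$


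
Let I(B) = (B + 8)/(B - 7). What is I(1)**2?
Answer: 9/4 ≈ 2.2500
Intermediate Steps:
I(B) = (8 + B)/(-7 + B)
I(1)**2 = ((8 + 1)/(-7 + 1))**2 = (9/(-6))**2 = (-1/6*9)**2 = (-3/2)**2 = 9/4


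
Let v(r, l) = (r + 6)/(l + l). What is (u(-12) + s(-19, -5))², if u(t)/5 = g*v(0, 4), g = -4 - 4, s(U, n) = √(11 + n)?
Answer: (30 - √6)² ≈ 759.03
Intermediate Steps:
g = -8
v(r, l) = (6 + r)/(2*l) (v(r, l) = (6 + r)/((2*l)) = (6 + r)*(1/(2*l)) = (6 + r)/(2*l))
u(t) = -30 (u(t) = 5*(-4*(6 + 0)/4) = 5*(-4*6/4) = 5*(-8*¾) = 5*(-6) = -30)
(u(-12) + s(-19, -5))² = (-30 + √(11 - 5))² = (-30 + √6)²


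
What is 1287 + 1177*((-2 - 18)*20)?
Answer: -469513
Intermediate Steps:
1287 + 1177*((-2 - 18)*20) = 1287 + 1177*(-20*20) = 1287 + 1177*(-400) = 1287 - 470800 = -469513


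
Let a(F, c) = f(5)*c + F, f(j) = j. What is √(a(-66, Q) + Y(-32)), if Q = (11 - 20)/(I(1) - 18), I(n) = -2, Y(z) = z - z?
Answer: I*√255/2 ≈ 7.9844*I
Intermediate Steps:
Y(z) = 0
Q = 9/20 (Q = (11 - 20)/(-2 - 18) = -9/(-20) = -9*(-1/20) = 9/20 ≈ 0.45000)
a(F, c) = F + 5*c (a(F, c) = 5*c + F = F + 5*c)
√(a(-66, Q) + Y(-32)) = √((-66 + 5*(9/20)) + 0) = √((-66 + 9/4) + 0) = √(-255/4 + 0) = √(-255/4) = I*√255/2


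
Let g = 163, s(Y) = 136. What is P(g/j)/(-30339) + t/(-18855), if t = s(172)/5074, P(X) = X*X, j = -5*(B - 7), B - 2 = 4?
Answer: -9414690949/268753733475 ≈ -0.035031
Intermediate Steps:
B = 6 (B = 2 + 4 = 6)
j = 5 (j = -5*(6 - 7) = -5*(-1) = 5)
P(X) = X²
t = 68/2537 (t = 136/5074 = 136*(1/5074) = 68/2537 ≈ 0.026803)
P(g/j)/(-30339) + t/(-18855) = (163/5)²/(-30339) + (68/2537)/(-18855) = (163*(⅕))²*(-1/30339) + (68/2537)*(-1/18855) = (163/5)²*(-1/30339) - 68/47835135 = (26569/25)*(-1/30339) - 68/47835135 = -26569/758475 - 68/47835135 = -9414690949/268753733475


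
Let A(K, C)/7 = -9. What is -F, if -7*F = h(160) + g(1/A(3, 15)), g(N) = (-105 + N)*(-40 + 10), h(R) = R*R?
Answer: 603760/147 ≈ 4107.2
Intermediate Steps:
A(K, C) = -63 (A(K, C) = 7*(-9) = -63)
h(R) = R²
g(N) = 3150 - 30*N (g(N) = (-105 + N)*(-30) = 3150 - 30*N)
F = -603760/147 (F = -(160² + (3150 - 30/(-63)))/7 = -(25600 + (3150 - 30*(-1/63)))/7 = -(25600 + (3150 + 10/21))/7 = -(25600 + 66160/21)/7 = -⅐*603760/21 = -603760/147 ≈ -4107.2)
-F = -1*(-603760/147) = 603760/147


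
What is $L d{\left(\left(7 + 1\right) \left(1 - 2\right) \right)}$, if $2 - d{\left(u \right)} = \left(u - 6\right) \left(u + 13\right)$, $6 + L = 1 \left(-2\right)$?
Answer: $-576$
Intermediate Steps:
$L = -8$ ($L = -6 + 1 \left(-2\right) = -6 - 2 = -8$)
$d{\left(u \right)} = 2 - \left(-6 + u\right) \left(13 + u\right)$ ($d{\left(u \right)} = 2 - \left(u - 6\right) \left(u + 13\right) = 2 - \left(-6 + u\right) \left(13 + u\right)$)
$L d{\left(\left(7 + 1\right) \left(1 - 2\right) \right)} = - 8 \left(80 - \left(\left(7 + 1\right) \left(1 - 2\right)\right)^{2} - 7 \left(7 + 1\right) \left(1 - 2\right)\right) = - 8 \left(80 - \left(8 \left(-1\right)\right)^{2} - 7 \cdot 8 \left(-1\right)\right) = - 8 \left(80 - \left(-8\right)^{2} - -56\right) = - 8 \left(80 - 64 + 56\right) = \left(-8\right) 72 = -576$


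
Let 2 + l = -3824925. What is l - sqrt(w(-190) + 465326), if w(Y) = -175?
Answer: -3824927 - sqrt(465151) ≈ -3.8256e+6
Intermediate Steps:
l = -3824927 (l = -2 - 3824925 = -3824927)
l - sqrt(w(-190) + 465326) = -3824927 - sqrt(-175 + 465326) = -3824927 - sqrt(465151)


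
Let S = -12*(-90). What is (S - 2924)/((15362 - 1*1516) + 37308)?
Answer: -922/25577 ≈ -0.036048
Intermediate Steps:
S = 1080
(S - 2924)/((15362 - 1*1516) + 37308) = (1080 - 2924)/((15362 - 1*1516) + 37308) = -1844/((15362 - 1516) + 37308) = -1844/(13846 + 37308) = -1844/51154 = -1844*1/51154 = -922/25577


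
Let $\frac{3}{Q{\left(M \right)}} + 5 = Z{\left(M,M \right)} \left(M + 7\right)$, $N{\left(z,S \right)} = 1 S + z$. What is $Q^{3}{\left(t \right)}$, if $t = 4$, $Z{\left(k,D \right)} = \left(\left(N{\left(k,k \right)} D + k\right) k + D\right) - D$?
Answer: $\frac{27}{3936827539} \approx 6.8583 \cdot 10^{-9}$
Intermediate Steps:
$N{\left(z,S \right)} = S + z$
$Z{\left(k,D \right)} = k \left(k + 2 D k\right)$ ($Z{\left(k,D \right)} = \left(\left(\left(k + k\right) D + k\right) k + D\right) - D = \left(\left(2 k D + k\right) k + D\right) - D = \left(\left(2 D k + k\right) k + D\right) - D = \left(\left(k + 2 D k\right) k + D\right) - D = \left(k \left(k + 2 D k\right) + D\right) - D = \left(D + k \left(k + 2 D k\right)\right) - D = k \left(k + 2 D k\right)$)
$Q{\left(M \right)} = \frac{3}{-5 + M^{2} \left(1 + 2 M\right) \left(7 + M\right)}$ ($Q{\left(M \right)} = \frac{3}{-5 + M^{2} \left(1 + 2 M\right) \left(M + 7\right)} = \frac{3}{-5 + M^{2} \left(1 + 2 M\right) \left(7 + M\right)}$)
$Q^{3}{\left(t \right)} = \left(\frac{3}{-5 + 2 \cdot 4^{4} + 7 \cdot 4^{2} + 15 \cdot 4^{3}}\right)^{3} = \left(\frac{3}{-5 + 2 \cdot 256 + 7 \cdot 16 + 15 \cdot 64}\right)^{3} = \left(\frac{3}{-5 + 512 + 112 + 960}\right)^{3} = \left(\frac{3}{1579}\right)^{3} = \frac{27}{3936827539}$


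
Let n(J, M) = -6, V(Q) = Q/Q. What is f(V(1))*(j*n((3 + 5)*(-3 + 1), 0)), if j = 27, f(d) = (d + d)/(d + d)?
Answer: -162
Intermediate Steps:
V(Q) = 1
f(d) = 1 (f(d) = (2*d)/((2*d)) = (2*d)*(1/(2*d)) = 1)
f(V(1))*(j*n((3 + 5)*(-3 + 1), 0)) = 1*(27*(-6)) = 1*(-162) = -162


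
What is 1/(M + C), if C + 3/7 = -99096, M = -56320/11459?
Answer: -11459/1135602295 ≈ -1.0091e-5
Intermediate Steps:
M = -56320/11459 (M = -56320*1/11459 = -56320/11459 ≈ -4.9149)
C = -693675/7 (C = -3/7 - 99096 = -693675/7 ≈ -99096.)
1/(M + C) = 1/(-56320/11459 - 693675/7) = 1/(-1135602295/11459) = -11459/1135602295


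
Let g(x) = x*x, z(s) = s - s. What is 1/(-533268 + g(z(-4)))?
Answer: -1/533268 ≈ -1.8752e-6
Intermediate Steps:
z(s) = 0
g(x) = x²
1/(-533268 + g(z(-4))) = 1/(-533268 + 0²) = 1/(-533268 + 0) = 1/(-533268) = -1/533268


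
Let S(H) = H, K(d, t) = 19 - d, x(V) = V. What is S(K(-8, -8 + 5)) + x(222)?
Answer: 249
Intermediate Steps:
S(K(-8, -8 + 5)) + x(222) = (19 - 1*(-8)) + 222 = (19 + 8) + 222 = 27 + 222 = 249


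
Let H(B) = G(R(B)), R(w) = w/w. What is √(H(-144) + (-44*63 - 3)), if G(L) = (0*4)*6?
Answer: 5*I*√111 ≈ 52.678*I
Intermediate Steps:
R(w) = 1
G(L) = 0 (G(L) = 0*6 = 0)
H(B) = 0
√(H(-144) + (-44*63 - 3)) = √(0 + (-44*63 - 3)) = √(0 + (-2772 - 3)) = √(0 - 2775) = √(-2775) = 5*I*√111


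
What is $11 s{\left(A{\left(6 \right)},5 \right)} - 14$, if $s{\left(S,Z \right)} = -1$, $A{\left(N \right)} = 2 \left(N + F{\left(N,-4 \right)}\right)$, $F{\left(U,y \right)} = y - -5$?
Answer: $-25$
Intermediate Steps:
$F{\left(U,y \right)} = 5 + y$ ($F{\left(U,y \right)} = y + 5 = 5 + y$)
$A{\left(N \right)} = 2 + 2 N$ ($A{\left(N \right)} = 2 \left(N + \left(5 - 4\right)\right) = 2 \left(N + 1\right) = 2 \left(1 + N\right) = 2 + 2 N$)
$11 s{\left(A{\left(6 \right)},5 \right)} - 14 = 11 \left(-1\right) - 14 = -11 - 14 = -25$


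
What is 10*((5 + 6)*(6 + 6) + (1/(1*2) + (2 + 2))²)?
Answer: 3045/2 ≈ 1522.5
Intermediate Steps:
10*((5 + 6)*(6 + 6) + (1/(1*2) + (2 + 2))²) = 10*(11*12 + (1*(½) + 4)²) = 10*(132 + (½ + 4)²) = 10*(132 + (9/2)²) = 10*(132 + 81/4) = 10*(609/4) = 3045/2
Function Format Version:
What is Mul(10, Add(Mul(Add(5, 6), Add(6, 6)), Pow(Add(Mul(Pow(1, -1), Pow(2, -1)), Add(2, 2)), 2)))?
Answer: Rational(3045, 2) ≈ 1522.5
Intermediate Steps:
Mul(10, Add(Mul(Add(5, 6), Add(6, 6)), Pow(Add(Mul(Pow(1, -1), Pow(2, -1)), Add(2, 2)), 2))) = Mul(10, Add(Mul(11, 12), Pow(Add(Mul(1, Rational(1, 2)), 4), 2))) = Mul(10, Add(132, Pow(Add(Rational(1, 2), 4), 2))) = Mul(10, Add(132, Pow(Rational(9, 2), 2))) = Mul(10, Add(132, Rational(81, 4))) = Mul(10, Rational(609, 4)) = Rational(3045, 2)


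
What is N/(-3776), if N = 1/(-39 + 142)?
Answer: -1/388928 ≈ -2.5712e-6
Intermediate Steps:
N = 1/103 ≈ 0.0097087
N/(-3776) = (1/103)/(-3776) = (1/103)*(-1/3776) = -1/388928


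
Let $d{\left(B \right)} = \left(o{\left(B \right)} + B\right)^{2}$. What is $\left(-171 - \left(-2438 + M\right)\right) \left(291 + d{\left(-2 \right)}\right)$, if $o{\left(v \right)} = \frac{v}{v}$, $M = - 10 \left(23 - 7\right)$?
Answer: $708684$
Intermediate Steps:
$M = -160$ ($M = \left(-10\right) 16 = -160$)
$o{\left(v \right)} = 1$
$d{\left(B \right)} = \left(1 + B\right)^{2}$
$\left(-171 - \left(-2438 + M\right)\right) \left(291 + d{\left(-2 \right)}\right) = \left(-171 + \left(2438 - -160\right)\right) \left(291 + \left(1 - 2\right)^{2}\right) = \left(-171 + \left(2438 + 160\right)\right) \left(291 + \left(-1\right)^{2}\right) = \left(-171 + 2598\right) \left(291 + 1\right) = 2427 \cdot 292 = 708684$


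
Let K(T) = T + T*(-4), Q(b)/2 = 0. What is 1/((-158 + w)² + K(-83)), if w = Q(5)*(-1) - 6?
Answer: 1/27145 ≈ 3.6839e-5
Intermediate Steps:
Q(b) = 0 (Q(b) = 2*0 = 0)
w = -6 (w = 0*(-1) - 6 = 0 - 6 = -6)
K(T) = -3*T (K(T) = T - 4*T = -3*T)
1/((-158 + w)² + K(-83)) = 1/((-158 - 6)² - 3*(-83)) = 1/((-164)² + 249) = 1/(26896 + 249) = 1/27145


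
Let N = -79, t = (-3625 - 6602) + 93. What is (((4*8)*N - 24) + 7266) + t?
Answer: -5420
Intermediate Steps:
t = -10134 (t = -10227 + 93 = -10134)
(((4*8)*N - 24) + 7266) + t = (((4*8)*(-79) - 24) + 7266) - 10134 = ((32*(-79) - 24) + 7266) - 10134 = ((-2528 - 24) + 7266) - 10134 = (-2552 + 7266) - 10134 = 4714 - 10134 = -5420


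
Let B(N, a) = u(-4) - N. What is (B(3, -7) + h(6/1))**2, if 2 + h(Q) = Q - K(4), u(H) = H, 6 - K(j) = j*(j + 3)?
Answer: 361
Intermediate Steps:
K(j) = 6 - j*(3 + j) (K(j) = 6 - j*(j + 3) = 6 - j*(3 + j))
h(Q) = 20 + Q (h(Q) = -2 + (Q - (6 - 1*4**2 - 3*4)) = -2 + (Q - (6 - 1*16 - 12)) = -2 + (Q - (6 - 16 - 12)) = -2 + (Q - 1*(-22)) = -2 + (Q + 22) = -2 + (22 + Q) = 20 + Q)
B(N, a) = -4 - N
(B(3, -7) + h(6/1))**2 = ((-4 - 1*3) + (20 + 6/1))**2 = ((-4 - 3) + (20 + 6*1))**2 = (-7 + (20 + 6))**2 = (-7 + 26)**2 = 19**2 = 361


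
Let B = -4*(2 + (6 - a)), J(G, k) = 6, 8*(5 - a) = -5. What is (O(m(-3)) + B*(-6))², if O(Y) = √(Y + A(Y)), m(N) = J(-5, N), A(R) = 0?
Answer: (57 + √6)² ≈ 3534.2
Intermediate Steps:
a = 45/8 (a = 5 - ⅛*(-5) = 5 + 5/8 = 45/8 ≈ 5.6250)
B = -19/2 (B = -4*(2 + (6 - 1*45/8)) = -4*(2 + (6 - 45/8)) = -4*(2 + 3/8) = -4*19/8 = -19/2 ≈ -9.5000)
m(N) = 6
O(Y) = √Y (O(Y) = √(Y + 0) = √Y)
(O(m(-3)) + B*(-6))² = (√6 - 19/2*(-6))² = (√6 + 57)² = (57 + √6)²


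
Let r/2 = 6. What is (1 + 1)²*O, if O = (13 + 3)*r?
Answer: 768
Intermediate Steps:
r = 12 (r = 2*6 = 12)
O = 192 (O = (13 + 3)*12 = 16*12 = 192)
(1 + 1)²*O = (1 + 1)²*192 = 2²*192 = 4*192 = 768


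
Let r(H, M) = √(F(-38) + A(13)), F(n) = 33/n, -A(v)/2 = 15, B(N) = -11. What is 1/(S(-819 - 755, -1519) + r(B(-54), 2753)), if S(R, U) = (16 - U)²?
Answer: 89536550/210968257524923 - I*√44574/210968257524923 ≈ 4.2441e-7 - 1.0007e-12*I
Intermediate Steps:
A(v) = -30 (A(v) = -2*15 = -30)
r(H, M) = I*√44574/38 (r(H, M) = √(33/(-38) - 30) = √(33*(-1/38) - 30) = √(-33/38 - 30) = √(-1173/38) = I*√44574/38)
1/(S(-819 - 755, -1519) + r(B(-54), 2753)) = 1/((-16 - 1519)² + I*√44574/38) = 1/((-1535)² + I*√44574/38) = 1/(2356225 + I*√44574/38)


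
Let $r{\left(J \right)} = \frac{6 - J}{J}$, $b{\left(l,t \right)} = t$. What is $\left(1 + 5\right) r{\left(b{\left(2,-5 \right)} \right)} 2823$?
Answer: $- \frac{186318}{5} \approx -37264.0$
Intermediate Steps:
$r{\left(J \right)} = \frac{6 - J}{J}$
$\left(1 + 5\right) r{\left(b{\left(2,-5 \right)} \right)} 2823 = \left(1 + 5\right) \frac{6 - -5}{-5} \cdot 2823 = 6 \left(- \frac{6 + 5}{5}\right) 2823 = 6 \left(\left(- \frac{1}{5}\right) 11\right) 2823 = 6 \left(- \frac{11}{5}\right) 2823 = \left(- \frac{66}{5}\right) 2823 = - \frac{186318}{5}$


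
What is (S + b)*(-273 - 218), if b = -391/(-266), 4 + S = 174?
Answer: -22395001/266 ≈ -84192.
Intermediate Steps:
S = 170 (S = -4 + 174 = 170)
b = 391/266 (b = -391*(-1/266) = 391/266 ≈ 1.4699)
(S + b)*(-273 - 218) = (170 + 391/266)*(-273 - 218) = (45611/266)*(-491) = -22395001/266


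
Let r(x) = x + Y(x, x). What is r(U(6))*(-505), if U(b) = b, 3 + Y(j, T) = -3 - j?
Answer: 3030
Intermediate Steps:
Y(j, T) = -6 - j (Y(j, T) = -3 + (-3 - j) = -6 - j)
r(x) = -6 (r(x) = x + (-6 - x) = -6)
r(U(6))*(-505) = -6*(-505) = 3030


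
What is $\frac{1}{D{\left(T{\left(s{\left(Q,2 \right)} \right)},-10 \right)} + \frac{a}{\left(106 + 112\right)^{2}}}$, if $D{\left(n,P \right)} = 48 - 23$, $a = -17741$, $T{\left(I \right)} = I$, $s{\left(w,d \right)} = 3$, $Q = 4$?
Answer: $\frac{47524}{1170359} \approx 0.040606$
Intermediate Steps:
$D{\left(n,P \right)} = 25$ ($D{\left(n,P \right)} = 48 - 23 = 25$)
$\frac{1}{D{\left(T{\left(s{\left(Q,2 \right)} \right)},-10 \right)} + \frac{a}{\left(106 + 112\right)^{2}}} = \frac{1}{25 - \frac{17741}{\left(106 + 112\right)^{2}}} = \frac{1}{25 - \frac{17741}{218^{2}}} = \frac{1}{25 - \frac{17741}{47524}} = \frac{1}{\frac{1170359}{47524}} = \frac{47524}{1170359}$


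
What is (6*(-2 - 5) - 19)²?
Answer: 3721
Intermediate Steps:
(6*(-2 - 5) - 19)² = (6*(-7) - 19)² = (-42 - 19)² = (-61)² = 3721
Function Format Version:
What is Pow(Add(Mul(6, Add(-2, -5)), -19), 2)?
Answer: 3721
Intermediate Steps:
Pow(Add(Mul(6, Add(-2, -5)), -19), 2) = Pow(Add(Mul(6, -7), -19), 2) = Pow(Add(-42, -19), 2) = Pow(-61, 2) = 3721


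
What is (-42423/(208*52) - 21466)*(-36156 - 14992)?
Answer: 2969380248373/2704 ≈ 1.0981e+9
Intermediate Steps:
(-42423/(208*52) - 21466)*(-36156 - 14992) = (-42423/10816 - 21466)*(-51148) = -232218679/10816*(-51148) = 2969380248373/2704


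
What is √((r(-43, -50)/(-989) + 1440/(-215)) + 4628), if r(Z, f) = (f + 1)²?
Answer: 3*√501979807/989 ≈ 67.962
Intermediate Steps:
r(Z, f) = (1 + f)²
√((r(-43, -50)/(-989) + 1440/(-215)) + 4628) = √(((1 - 50)²/(-989) + 1440/(-215)) + 4628) = √(((-49)²*(-1/989) + 1440*(-1/215)) + 4628) = √((2401*(-1/989) - 288/43) + 4628) = √((-2401/989 - 288/43) + 4628) = √(-9025/989 + 4628) = √(4568067/989) = 3*√501979807/989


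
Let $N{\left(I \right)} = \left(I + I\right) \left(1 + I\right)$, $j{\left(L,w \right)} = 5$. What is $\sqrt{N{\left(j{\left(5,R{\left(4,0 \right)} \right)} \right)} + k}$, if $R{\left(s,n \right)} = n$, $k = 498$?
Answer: $3 \sqrt{62} \approx 23.622$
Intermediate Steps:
$N{\left(I \right)} = 2 I \left(1 + I\right)$
$\sqrt{N{\left(j{\left(5,R{\left(4,0 \right)} \right)} \right)} + k} = \sqrt{2 \cdot 5 \left(1 + 5\right) + 498} = \sqrt{2 \cdot 5 \cdot 6 + 498} = \sqrt{60 + 498} = \sqrt{558} = 3 \sqrt{62}$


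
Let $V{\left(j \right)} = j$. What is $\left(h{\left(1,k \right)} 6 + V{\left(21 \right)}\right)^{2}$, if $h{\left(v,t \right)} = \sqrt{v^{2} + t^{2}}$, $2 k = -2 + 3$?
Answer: $486 + 126 \sqrt{5} \approx 767.74$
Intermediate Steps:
$k = \frac{1}{2}$ ($k = \frac{-2 + 3}{2} = \frac{1}{2} \cdot 1 = \frac{1}{2} \approx 0.5$)
$h{\left(v,t \right)} = \sqrt{t^{2} + v^{2}}$
$\left(h{\left(1,k \right)} 6 + V{\left(21 \right)}\right)^{2} = \left(\sqrt{\left(\frac{1}{2}\right)^{2} + 1^{2}} \cdot 6 + 21\right)^{2} = \left(\sqrt{\frac{1}{4} + 1} \cdot 6 + 21\right)^{2} = \left(\sqrt{\frac{5}{4}} \cdot 6 + 21\right)^{2} = \left(\frac{\sqrt{5}}{2} \cdot 6 + 21\right)^{2} = \left(3 \sqrt{5} + 21\right)^{2} = \left(21 + 3 \sqrt{5}\right)^{2}$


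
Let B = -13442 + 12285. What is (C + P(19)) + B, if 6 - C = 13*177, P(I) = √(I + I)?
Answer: -3452 + √38 ≈ -3445.8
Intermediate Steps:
P(I) = √2*√I (P(I) = √(2*I) = √2*√I)
B = -1157
C = -2295 (C = 6 - 13*177 = 6 - 1*2301 = 6 - 2301 = -2295)
(C + P(19)) + B = (-2295 + √2*√19) - 1157 = (-2295 + √38) - 1157 = -3452 + √38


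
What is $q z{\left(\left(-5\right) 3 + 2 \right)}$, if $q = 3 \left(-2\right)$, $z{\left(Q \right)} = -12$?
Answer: $72$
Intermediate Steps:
$q = -6$
$q z{\left(\left(-5\right) 3 + 2 \right)} = \left(-6\right) \left(-12\right) = 72$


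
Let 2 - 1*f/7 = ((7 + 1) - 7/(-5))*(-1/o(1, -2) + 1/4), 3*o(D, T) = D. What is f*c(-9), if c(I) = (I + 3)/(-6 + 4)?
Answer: 11697/20 ≈ 584.85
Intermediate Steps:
c(I) = -3/2 - I/2 (c(I) = (3 + I)/(-2) = (3 + I)*(-1/2) = -3/2 - I/2)
o(D, T) = D/3
f = 3899/20 (f = 14 - 7*((7 + 1) - 7/(-5))*(-1/((1/3)*1) + 1/4) = 14 - 7*(8 - 7*(-1/5))*(-1/1/3 + 1*(1/4)) = 14 - 7*(8 + 7/5)*(-1*3 + 1/4) = 14 - 329*(-3 + 1/4)/5 = 14 - 329*(-11)/(5*4) = 14 - 7*(-517/20) = 14 + 3619/20 = 3899/20 ≈ 194.95)
f*c(-9) = 3899*(-3/2 - 1/2*(-9))/20 = 3899*(-3/2 + 9/2)/20 = (3899/20)*3 = 11697/20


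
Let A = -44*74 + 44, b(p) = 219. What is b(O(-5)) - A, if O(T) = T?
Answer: 3431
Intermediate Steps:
A = -3212 (A = -3256 + 44 = -3212)
b(O(-5)) - A = 219 - 1*(-3212) = 219 + 3212 = 3431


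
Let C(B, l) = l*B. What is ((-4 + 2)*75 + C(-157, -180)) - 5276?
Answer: 22834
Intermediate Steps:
C(B, l) = B*l
((-4 + 2)*75 + C(-157, -180)) - 5276 = ((-4 + 2)*75 - 157*(-180)) - 5276 = (-2*75 + 28260) - 5276 = (-150 + 28260) - 5276 = 28110 - 5276 = 22834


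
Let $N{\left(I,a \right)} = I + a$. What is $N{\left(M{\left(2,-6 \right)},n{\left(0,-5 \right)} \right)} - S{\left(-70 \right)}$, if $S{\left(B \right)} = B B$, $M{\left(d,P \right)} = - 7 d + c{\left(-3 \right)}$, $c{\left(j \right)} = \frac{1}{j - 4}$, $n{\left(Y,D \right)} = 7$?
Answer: $- \frac{34350}{7} \approx -4907.1$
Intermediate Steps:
$c{\left(j \right)} = \frac{1}{-4 + j}$
$M{\left(d,P \right)} = - \frac{1}{7} - 7 d$ ($M{\left(d,P \right)} = - 7 d + \frac{1}{-4 - 3} = - 7 d + \frac{1}{-7} = - 7 d - \frac{1}{7} = - \frac{1}{7} - 7 d$)
$S{\left(B \right)} = B^{2}$
$N{\left(M{\left(2,-6 \right)},n{\left(0,-5 \right)} \right)} - S{\left(-70 \right)} = \left(\left(- \frac{1}{7} - 14\right) + 7\right) - \left(-70\right)^{2} = \left(\left(- \frac{1}{7} - 14\right) + 7\right) - 4900 = \left(- \frac{99}{7} + 7\right) - 4900 = - \frac{50}{7} - 4900 = - \frac{34350}{7}$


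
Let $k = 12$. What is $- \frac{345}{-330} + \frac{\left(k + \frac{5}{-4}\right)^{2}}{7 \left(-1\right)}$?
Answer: $- \frac{19051}{1232} \approx -15.463$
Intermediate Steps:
$- \frac{345}{-330} + \frac{\left(k + \frac{5}{-4}\right)^{2}}{7 \left(-1\right)} = - \frac{345}{-330} + \frac{\left(12 + \frac{5}{-4}\right)^{2}}{7 \left(-1\right)} = \left(-345\right) \left(- \frac{1}{330}\right) + \frac{\left(12 + 5 \left(- \frac{1}{4}\right)\right)^{2}}{-7} = \frac{23}{22} + \left(12 - \frac{5}{4}\right)^{2} \left(- \frac{1}{7}\right) = \frac{23}{22} + \left(\frac{43}{4}\right)^{2} \left(- \frac{1}{7}\right) = \frac{23}{22} + \frac{1849}{16} \left(- \frac{1}{7}\right) = \frac{23}{22} - \frac{1849}{112} = - \frac{19051}{1232}$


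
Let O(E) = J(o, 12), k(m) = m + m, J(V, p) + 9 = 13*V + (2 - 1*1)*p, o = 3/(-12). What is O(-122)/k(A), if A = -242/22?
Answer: 1/88 ≈ 0.011364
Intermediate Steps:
A = -11 (A = -242*1/22 = -11)
o = -1/4 (o = 3*(-1/12) = -1/4 ≈ -0.25000)
J(V, p) = -9 + p + 13*V (J(V, p) = -9 + (13*V + (2 - 1*1)*p) = -9 + (13*V + (2 - 1)*p) = -9 + (13*V + 1*p) = -9 + (13*V + p) = -9 + (p + 13*V) = -9 + p + 13*V)
k(m) = 2*m
O(E) = -1/4 (O(E) = -9 + 12 + 13*(-1/4) = -9 + 12 - 13/4 = -1/4)
O(-122)/k(A) = -1/(4*(2*(-11))) = -1/4/(-22) = -1/4*(-1/22) = 1/88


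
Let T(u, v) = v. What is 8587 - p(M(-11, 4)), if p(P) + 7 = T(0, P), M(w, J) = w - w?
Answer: 8594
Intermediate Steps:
M(w, J) = 0
p(P) = -7 + P
8587 - p(M(-11, 4)) = 8587 - (-7 + 0) = 8587 - 1*(-7) = 8587 + 7 = 8594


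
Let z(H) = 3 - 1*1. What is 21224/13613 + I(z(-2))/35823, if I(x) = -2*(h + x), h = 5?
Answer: 760116770/487658499 ≈ 1.5587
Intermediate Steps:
z(H) = 2 (z(H) = 3 - 1 = 2)
I(x) = -10 - 2*x (I(x) = -2*(5 + x) = -10 - 2*x)
21224/13613 + I(z(-2))/35823 = 21224/13613 + (-10 - 2*2)/35823 = 21224*(1/13613) + (-10 - 4)*(1/35823) = 21224/13613 - 14*1/35823 = 21224/13613 - 14/35823 = 760116770/487658499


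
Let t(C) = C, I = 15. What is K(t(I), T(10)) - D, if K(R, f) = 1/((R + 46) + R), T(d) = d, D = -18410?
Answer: 1399161/76 ≈ 18410.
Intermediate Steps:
K(R, f) = 1/(46 + 2*R) (K(R, f) = 1/((46 + R) + R) = 1/(46 + 2*R))
K(t(I), T(10)) - D = 1/(2*(23 + 15)) - 1*(-18410) = (1/2)/38 + 18410 = (1/2)*(1/38) + 18410 = 1/76 + 18410 = 1399161/76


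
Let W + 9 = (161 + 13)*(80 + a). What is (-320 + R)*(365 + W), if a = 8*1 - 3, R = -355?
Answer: -10223550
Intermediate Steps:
a = 5 (a = 8 - 3 = 5)
W = 14781 (W = -9 + (161 + 13)*(80 + 5) = -9 + 174*85 = -9 + 14790 = 14781)
(-320 + R)*(365 + W) = (-320 - 355)*(365 + 14781) = -675*15146 = -10223550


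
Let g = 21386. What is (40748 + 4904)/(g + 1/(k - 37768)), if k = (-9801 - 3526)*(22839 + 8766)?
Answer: 19230339052156/9008587377757 ≈ 2.1347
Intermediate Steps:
k = -421199835 (k = -13327*31605 = -421199835)
(40748 + 4904)/(g + 1/(k - 37768)) = (40748 + 4904)/(21386 + 1/(-421199835 - 37768)) = 45652/(21386 + 1/(-421237603)) = 45652/(21386 - 1/421237603) = 45652/(9008587377757/421237603) = 45652*(421237603/9008587377757) = 19230339052156/9008587377757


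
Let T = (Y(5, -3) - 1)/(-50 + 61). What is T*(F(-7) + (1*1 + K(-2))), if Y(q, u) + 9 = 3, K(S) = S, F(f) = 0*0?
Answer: 7/11 ≈ 0.63636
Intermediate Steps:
F(f) = 0
Y(q, u) = -6 (Y(q, u) = -9 + 3 = -6)
T = -7/11 (T = (-6 - 1)/(-50 + 61) = -7/11 ≈ -0.63636)
T*(F(-7) + (1*1 + K(-2))) = -7*(0 + (1*1 - 2))/11 = -7*(0 + (1 - 2))/11 = -7*(0 - 1)/11 = -7/11*(-1) = 7/11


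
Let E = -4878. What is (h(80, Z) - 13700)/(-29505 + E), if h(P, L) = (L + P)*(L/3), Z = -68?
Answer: 13972/34383 ≈ 0.40636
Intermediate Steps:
h(P, L) = L*(L + P)/3 (h(P, L) = (L + P)*(L*(⅓)) = (L + P)*(L/3) = L*(L + P)/3)
(h(80, Z) - 13700)/(-29505 + E) = ((⅓)*(-68)*(-68 + 80) - 13700)/(-29505 - 4878) = ((⅓)*(-68)*12 - 13700)/(-34383) = (-272 - 13700)*(-1/34383) = -13972*(-1/34383) = 13972/34383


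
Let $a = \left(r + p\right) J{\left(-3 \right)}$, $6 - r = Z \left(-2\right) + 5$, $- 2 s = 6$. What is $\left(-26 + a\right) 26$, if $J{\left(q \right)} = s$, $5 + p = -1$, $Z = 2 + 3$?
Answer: $-1066$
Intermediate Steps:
$Z = 5$
$p = -6$ ($p = -5 - 1 = -6$)
$s = -3$ ($s = \left(- \frac{1}{2}\right) 6 = -3$)
$J{\left(q \right)} = -3$
$r = 11$ ($r = 6 - \left(5 \left(-2\right) + 5\right) = 6 - \left(-10 + 5\right) = 6 - -5 = 6 + 5 = 11$)
$a = -15$ ($a = \left(11 - 6\right) \left(-3\right) = 5 \left(-3\right) = -15$)
$\left(-26 + a\right) 26 = \left(-26 - 15\right) 26 = \left(-41\right) 26 = -1066$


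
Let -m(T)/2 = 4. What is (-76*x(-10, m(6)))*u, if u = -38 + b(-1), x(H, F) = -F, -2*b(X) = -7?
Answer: 20976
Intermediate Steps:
b(X) = 7/2 (b(X) = -½*(-7) = 7/2)
m(T) = -8 (m(T) = -2*4 = -8)
u = -69/2 (u = -38 + 7/2 = -69/2 ≈ -34.500)
(-76*x(-10, m(6)))*u = -(-76)*(-8)*(-69/2) = -76*8*(-69/2) = -608*(-69/2) = 20976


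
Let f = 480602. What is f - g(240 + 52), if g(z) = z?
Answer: 480310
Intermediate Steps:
f - g(240 + 52) = 480602 - (240 + 52) = 480602 - 1*292 = 480602 - 292 = 480310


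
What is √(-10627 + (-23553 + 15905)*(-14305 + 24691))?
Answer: I*√79442755 ≈ 8913.1*I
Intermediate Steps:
√(-10627 + (-23553 + 15905)*(-14305 + 24691)) = √(-10627 - 7648*10386) = √(-10627 - 79432128) = √(-79442755) = I*√79442755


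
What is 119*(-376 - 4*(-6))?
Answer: -41888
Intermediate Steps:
119*(-376 - 4*(-6)) = 119*(-376 + 24) = 119*(-352) = -41888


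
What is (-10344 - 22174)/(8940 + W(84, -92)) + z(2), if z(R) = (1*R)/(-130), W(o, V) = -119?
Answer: -2122491/573365 ≈ -3.7018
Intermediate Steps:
z(R) = -R/130 (z(R) = R*(-1/130) = -R/130)
(-10344 - 22174)/(8940 + W(84, -92)) + z(2) = (-10344 - 22174)/(8940 - 119) - 1/130*2 = -32518/8821 - 1/65 = -2122491/573365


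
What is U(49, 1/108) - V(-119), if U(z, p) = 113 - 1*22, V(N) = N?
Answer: 210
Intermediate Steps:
U(z, p) = 91 (U(z, p) = 113 - 22 = 91)
U(49, 1/108) - V(-119) = 91 - 1*(-119) = 91 + 119 = 210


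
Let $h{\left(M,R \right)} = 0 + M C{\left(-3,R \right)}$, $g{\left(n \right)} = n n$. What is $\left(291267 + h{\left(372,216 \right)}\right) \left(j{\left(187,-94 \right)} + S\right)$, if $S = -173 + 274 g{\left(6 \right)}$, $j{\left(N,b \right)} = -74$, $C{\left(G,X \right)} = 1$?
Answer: $2804692263$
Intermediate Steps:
$g{\left(n \right)} = n^{2}$
$h{\left(M,R \right)} = M$ ($h{\left(M,R \right)} = 0 + M 1 = 0 + M = M$)
$S = 9691$ ($S = -173 + 274 \cdot 6^{2} = -173 + 274 \cdot 36 = -173 + 9864 = 9691$)
$\left(291267 + h{\left(372,216 \right)}\right) \left(j{\left(187,-94 \right)} + S\right) = \left(291267 + 372\right) \left(-74 + 9691\right) = 291639 \cdot 9617 = 2804692263$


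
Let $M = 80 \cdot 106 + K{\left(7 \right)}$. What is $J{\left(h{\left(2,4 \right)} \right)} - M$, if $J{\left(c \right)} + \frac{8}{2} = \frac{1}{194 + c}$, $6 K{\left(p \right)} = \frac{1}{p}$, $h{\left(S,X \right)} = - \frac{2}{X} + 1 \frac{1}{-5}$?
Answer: $- \frac{688783537}{81186} \approx -8484.0$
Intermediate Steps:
$h{\left(S,X \right)} = - \frac{1}{5} - \frac{2}{X}$ ($h{\left(S,X \right)} = - \frac{2}{X} + 1 \left(- \frac{1}{5}\right) = - \frac{2}{X} - \frac{1}{5} = - \frac{1}{5} - \frac{2}{X}$)
$K{\left(p \right)} = \frac{1}{6 p}$
$J{\left(c \right)} = -4 + \frac{1}{194 + c}$
$M = \frac{356161}{42}$ ($M = 80 \cdot 106 + \frac{1}{6 \cdot 7} = 8480 + \frac{1}{6} \cdot \frac{1}{7} = 8480 + \frac{1}{42} = \frac{356161}{42} \approx 8480.0$)
$J{\left(h{\left(2,4 \right)} \right)} - M = \frac{-775 - 4 \frac{-10 - 4}{5 \cdot 4}}{194 + \frac{-10 - 4}{5 \cdot 4}} - \frac{356161}{42} = \frac{-775 - 4 \cdot \frac{1}{5} \cdot \frac{1}{4} \left(-10 - 4\right)}{194 + \frac{1}{5} \cdot \frac{1}{4} \left(-10 - 4\right)} - \frac{356161}{42} = \frac{-775 - 4 \cdot \frac{1}{5} \cdot \frac{1}{4} \left(-14\right)}{194 + \frac{1}{5} \cdot \frac{1}{4} \left(-14\right)} - \frac{356161}{42} = \frac{-775 - - \frac{14}{5}}{194 - \frac{7}{10}} - \frac{356161}{42} = \frac{-775 + \frac{14}{5}}{\frac{1933}{10}} - \frac{356161}{42} = \frac{10}{1933} \left(- \frac{3861}{5}\right) - \frac{356161}{42} = - \frac{7722}{1933} - \frac{356161}{42} = - \frac{688783537}{81186}$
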